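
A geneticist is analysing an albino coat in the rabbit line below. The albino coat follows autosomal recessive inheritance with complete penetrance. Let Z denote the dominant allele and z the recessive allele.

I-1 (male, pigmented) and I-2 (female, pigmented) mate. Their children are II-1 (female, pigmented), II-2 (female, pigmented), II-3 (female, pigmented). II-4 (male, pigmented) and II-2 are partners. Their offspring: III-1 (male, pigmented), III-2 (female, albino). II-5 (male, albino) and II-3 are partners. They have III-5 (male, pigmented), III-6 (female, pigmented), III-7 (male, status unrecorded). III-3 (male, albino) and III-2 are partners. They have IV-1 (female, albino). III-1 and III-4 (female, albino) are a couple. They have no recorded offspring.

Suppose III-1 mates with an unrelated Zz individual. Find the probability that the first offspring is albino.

II-4 is pigmented so carries Z and passed z to III-2 (zz), so II-4 is Zz.
II-2 is pigmented so carries Z and passed z to III-2 (zz), so II-2 is Zz.
III-1 is a pigmented offspring of II-4 (Zz) × II-2 (Zz), whose cross gives 1/4 ZZ : 1/2 Zz : 1/4 zz; conditioning on being pigmented, III-1 is ZZ with probability 1/3, Zz with probability 2/3.
Summing over parental genotype combinations, P(offspring is albino) = 2/3·1/4 = 1/6.

1/6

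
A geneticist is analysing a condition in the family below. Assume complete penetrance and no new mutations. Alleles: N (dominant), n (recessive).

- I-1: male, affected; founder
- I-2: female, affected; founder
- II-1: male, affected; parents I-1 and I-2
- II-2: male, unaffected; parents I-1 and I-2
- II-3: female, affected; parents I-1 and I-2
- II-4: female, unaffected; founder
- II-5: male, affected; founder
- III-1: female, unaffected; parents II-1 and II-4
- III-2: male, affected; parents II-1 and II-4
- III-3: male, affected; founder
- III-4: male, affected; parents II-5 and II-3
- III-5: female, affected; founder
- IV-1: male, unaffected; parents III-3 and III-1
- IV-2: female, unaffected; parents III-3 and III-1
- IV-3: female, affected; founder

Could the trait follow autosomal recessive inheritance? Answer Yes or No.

Under autosomal recessive, II-2 (unaffected, male) cannot arise from I-1 (affected) × I-2 (affected).

No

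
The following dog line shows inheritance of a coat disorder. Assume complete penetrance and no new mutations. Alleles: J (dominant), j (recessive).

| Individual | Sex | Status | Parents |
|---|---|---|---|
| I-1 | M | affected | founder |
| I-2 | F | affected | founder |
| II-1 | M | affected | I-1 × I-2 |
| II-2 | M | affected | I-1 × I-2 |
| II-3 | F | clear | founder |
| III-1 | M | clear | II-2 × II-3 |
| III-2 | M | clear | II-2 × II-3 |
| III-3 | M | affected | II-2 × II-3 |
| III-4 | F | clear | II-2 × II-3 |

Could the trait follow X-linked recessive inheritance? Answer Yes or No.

A consistent assignment under X-linked recessive exists: I-1 X^j Y, I-2 X^j X^j, II-1 X^j Y, II-2 X^j Y, II-3 X^J X^j, III-1 X^J Y, III-2 X^J Y, III-3 X^j Y, III-4 X^J X^j.
In this assignment every recorded phenotype matches its genotype and every non-founder's genotype is obtainable from its parents' genotypes, so the pedigree is consistent.

Yes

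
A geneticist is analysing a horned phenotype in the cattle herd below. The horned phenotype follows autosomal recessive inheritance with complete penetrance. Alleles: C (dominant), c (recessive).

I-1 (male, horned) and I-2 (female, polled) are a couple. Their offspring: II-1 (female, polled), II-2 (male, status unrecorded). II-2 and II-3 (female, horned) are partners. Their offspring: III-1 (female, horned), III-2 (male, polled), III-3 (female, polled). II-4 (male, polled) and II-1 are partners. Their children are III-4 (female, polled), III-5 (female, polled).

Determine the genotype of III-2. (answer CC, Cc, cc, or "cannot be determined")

From phenotype alone, III-2 is CC or Cc.
III-2 is polled so carries C and received c from II-3 (cc), so III-2 is Cc.

Cc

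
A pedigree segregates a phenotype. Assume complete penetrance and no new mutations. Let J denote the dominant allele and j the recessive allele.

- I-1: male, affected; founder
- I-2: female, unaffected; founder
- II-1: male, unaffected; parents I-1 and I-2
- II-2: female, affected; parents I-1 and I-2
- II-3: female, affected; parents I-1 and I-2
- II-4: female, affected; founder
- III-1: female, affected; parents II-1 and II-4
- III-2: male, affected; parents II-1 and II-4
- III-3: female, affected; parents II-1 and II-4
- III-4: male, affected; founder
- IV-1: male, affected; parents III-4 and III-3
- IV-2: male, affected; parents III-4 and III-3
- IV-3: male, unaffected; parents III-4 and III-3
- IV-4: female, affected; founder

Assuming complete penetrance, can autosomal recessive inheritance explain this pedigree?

No

Under autosomal recessive, IV-3 (unaffected, male) cannot arise from III-4 (affected) × III-3 (affected).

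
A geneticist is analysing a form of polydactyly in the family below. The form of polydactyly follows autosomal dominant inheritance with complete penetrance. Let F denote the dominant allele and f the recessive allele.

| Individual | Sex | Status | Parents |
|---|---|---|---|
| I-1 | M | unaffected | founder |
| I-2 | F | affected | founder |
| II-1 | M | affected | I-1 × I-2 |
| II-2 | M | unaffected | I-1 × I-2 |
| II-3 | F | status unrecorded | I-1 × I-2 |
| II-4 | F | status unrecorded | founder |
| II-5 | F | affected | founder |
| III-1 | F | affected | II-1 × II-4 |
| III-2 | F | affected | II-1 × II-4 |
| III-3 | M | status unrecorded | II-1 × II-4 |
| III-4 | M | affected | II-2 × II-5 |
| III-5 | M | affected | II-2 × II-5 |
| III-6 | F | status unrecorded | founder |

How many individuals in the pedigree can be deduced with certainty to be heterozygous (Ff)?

Obligate heterozygotes: I-2 is affected so carries F and passed f to II-2 (ff), so I-2 is Ff; II-1 is affected so carries F and received f from I-1 (ff), so II-1 is Ff; III-4 is affected so carries F and received f from II-2 (ff), so III-4 is Ff; III-5 is affected so carries F and received f from II-2 (ff), so III-5 is Ff.
Every other individual is either homozygous by phenotype or has at least one consistent homozygous assignment, so the count is 4.

4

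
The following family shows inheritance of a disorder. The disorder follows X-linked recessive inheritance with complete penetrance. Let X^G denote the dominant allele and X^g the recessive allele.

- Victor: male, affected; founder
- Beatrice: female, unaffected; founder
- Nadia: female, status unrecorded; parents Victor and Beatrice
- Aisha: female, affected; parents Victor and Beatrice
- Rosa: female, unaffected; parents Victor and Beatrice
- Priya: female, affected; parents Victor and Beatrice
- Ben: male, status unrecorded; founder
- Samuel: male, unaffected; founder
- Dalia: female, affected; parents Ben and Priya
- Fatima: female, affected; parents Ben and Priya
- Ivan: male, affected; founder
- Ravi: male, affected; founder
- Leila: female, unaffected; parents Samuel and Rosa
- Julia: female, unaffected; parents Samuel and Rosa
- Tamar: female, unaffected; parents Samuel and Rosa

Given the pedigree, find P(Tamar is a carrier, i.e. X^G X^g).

1/2

Samuel is unaffected, so Samuel is X^G Y.
Rosa is unaffected so carries G and received g from Victor (X^g Y), so Rosa is X^G X^g.
Their cross gives offspring ratios 1/2 X^G X^G : 1/2 X^G X^g. Conditioning on Tamar being unaffected, P(X^G X^g) = 1/2 / 1 = 1/2.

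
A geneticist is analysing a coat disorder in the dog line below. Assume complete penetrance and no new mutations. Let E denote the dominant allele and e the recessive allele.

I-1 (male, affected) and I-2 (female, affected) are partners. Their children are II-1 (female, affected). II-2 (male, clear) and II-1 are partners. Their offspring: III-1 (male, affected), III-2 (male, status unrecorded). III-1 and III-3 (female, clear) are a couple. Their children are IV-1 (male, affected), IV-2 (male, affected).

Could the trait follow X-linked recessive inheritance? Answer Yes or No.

A consistent assignment under X-linked recessive exists: I-1 X^e Y, I-2 X^e X^e, II-1 X^e X^e, II-2 X^E Y, III-1 X^e Y, III-2 X^e Y, III-3 X^E X^e, IV-1 X^e Y, IV-2 X^e Y.
In this assignment every recorded phenotype matches its genotype and every non-founder's genotype is obtainable from its parents' genotypes, so the pedigree is consistent.

Yes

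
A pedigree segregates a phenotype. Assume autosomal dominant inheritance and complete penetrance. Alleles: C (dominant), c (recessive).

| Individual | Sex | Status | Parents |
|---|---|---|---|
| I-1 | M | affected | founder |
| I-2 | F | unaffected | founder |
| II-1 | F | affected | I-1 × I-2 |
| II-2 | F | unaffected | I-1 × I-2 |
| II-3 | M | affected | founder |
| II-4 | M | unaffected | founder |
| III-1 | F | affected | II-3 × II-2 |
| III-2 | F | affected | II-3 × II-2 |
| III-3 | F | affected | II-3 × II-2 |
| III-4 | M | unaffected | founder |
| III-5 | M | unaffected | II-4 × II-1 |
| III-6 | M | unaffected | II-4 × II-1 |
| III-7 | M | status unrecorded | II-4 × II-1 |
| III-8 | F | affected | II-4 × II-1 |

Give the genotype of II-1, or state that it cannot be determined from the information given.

Cc

From phenotype alone, II-1 is CC or Cc.
II-1 is affected so carries C and received c from I-2 (cc), so II-1 is Cc.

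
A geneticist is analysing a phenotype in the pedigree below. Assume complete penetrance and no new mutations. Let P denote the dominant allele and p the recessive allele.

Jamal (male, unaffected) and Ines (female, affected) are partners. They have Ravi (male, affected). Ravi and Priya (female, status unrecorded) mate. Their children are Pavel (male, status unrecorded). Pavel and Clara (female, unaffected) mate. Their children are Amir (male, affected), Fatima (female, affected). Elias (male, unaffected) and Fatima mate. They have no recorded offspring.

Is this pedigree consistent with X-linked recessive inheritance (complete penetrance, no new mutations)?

Yes

A consistent assignment under X-linked recessive exists: Jamal X^P Y, Ines X^p X^p, Ravi X^p Y, Priya X^P X^p, Pavel X^p Y, Clara X^P X^p, Amir X^p Y, Fatima X^p X^p, Elias X^P Y.
In this assignment every recorded phenotype matches its genotype and every non-founder's genotype is obtainable from its parents' genotypes, so the pedigree is consistent.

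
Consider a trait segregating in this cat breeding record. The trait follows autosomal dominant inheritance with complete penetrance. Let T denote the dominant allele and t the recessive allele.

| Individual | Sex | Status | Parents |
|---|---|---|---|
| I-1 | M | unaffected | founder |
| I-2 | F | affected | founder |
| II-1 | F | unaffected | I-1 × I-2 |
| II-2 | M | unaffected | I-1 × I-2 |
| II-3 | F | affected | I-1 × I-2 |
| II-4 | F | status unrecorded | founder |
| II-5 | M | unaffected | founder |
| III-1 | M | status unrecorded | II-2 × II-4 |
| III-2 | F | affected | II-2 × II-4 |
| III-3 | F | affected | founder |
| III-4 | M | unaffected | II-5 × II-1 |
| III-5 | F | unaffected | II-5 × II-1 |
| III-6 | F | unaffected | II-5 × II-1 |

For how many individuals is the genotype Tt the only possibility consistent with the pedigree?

3

Obligate heterozygotes: I-2 is affected so carries T and passed t to II-1 (tt), so I-2 is Tt; II-3 is affected so carries T and received t from I-1 (tt), so II-3 is Tt; III-2 is affected so carries T and received t from II-2 (tt), so III-2 is Tt.
Every other individual is either homozygous by phenotype or has at least one consistent homozygous assignment, so the count is 3.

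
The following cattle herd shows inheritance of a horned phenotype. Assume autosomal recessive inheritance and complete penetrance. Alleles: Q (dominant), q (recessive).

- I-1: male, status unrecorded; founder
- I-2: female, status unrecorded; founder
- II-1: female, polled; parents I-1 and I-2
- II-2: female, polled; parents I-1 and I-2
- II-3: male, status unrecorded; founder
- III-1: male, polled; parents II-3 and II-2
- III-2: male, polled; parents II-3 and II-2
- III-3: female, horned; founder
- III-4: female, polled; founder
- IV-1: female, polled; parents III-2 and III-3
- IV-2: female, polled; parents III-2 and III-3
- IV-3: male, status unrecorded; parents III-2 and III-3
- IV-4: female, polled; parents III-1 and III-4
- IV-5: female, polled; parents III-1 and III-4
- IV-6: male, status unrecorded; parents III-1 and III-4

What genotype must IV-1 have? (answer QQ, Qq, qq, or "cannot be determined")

Qq

From phenotype alone, IV-1 is QQ or Qq.
IV-1 is polled so carries Q and received q from III-3 (qq), so IV-1 is Qq.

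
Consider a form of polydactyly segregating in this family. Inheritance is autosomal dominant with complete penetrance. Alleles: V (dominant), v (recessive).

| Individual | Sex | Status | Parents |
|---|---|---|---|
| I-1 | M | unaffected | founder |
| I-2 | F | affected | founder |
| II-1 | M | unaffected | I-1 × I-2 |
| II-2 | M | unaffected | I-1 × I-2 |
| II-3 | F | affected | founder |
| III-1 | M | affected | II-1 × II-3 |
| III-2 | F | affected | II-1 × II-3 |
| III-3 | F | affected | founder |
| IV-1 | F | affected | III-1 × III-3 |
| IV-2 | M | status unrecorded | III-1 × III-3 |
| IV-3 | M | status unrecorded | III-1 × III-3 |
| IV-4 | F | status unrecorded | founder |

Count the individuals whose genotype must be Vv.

3

Obligate heterozygotes: I-2 is affected so carries V and passed v to II-1 (vv), so I-2 is Vv; III-1 is affected so carries V and received v from II-1 (vv), so III-1 is Vv; III-2 is affected so carries V and received v from II-1 (vv), so III-2 is Vv.
Every other individual is either homozygous by phenotype or has at least one consistent homozygous assignment, so the count is 3.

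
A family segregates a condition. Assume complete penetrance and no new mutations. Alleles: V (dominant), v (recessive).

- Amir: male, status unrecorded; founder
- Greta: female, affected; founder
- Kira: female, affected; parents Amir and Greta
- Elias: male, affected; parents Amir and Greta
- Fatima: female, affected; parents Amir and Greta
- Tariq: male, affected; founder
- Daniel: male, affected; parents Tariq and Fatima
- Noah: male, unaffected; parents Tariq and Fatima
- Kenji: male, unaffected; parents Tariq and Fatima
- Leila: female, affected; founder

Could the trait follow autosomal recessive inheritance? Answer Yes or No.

No

Under autosomal recessive, Noah (unaffected, male) cannot arise from Tariq (affected) × Fatima (affected).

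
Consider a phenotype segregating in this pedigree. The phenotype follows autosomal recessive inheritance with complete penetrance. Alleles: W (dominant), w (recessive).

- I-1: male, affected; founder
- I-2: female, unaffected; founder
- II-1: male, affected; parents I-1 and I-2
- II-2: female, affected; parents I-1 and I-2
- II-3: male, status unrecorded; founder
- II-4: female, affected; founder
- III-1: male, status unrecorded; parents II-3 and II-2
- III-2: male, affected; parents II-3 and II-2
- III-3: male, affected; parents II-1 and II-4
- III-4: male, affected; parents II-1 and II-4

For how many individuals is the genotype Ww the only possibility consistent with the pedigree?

1

Obligate heterozygotes: I-2 is unaffected so carries W and passed w to II-1 (ww), so I-2 is Ww.
Every other individual is either homozygous by phenotype or has at least one consistent homozygous assignment, so the count is 1.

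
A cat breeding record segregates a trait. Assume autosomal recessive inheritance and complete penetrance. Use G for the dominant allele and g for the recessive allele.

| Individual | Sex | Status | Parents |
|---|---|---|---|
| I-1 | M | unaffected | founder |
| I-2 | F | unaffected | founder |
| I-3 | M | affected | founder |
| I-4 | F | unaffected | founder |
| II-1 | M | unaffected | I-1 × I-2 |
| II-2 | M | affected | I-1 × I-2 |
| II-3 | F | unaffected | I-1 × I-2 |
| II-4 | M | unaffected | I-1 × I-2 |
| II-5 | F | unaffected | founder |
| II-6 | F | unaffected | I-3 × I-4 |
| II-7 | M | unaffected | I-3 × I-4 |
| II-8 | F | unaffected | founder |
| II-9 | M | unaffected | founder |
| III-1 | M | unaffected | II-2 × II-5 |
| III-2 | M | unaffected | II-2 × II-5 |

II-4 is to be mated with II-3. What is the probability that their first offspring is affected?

1/9

I-1 is unaffected so carries G and passed g to II-2 (gg), so I-1 is Gg.
I-2 is unaffected so carries G and passed g to II-2 (gg), so I-2 is Gg.
II-4 is an unaffected offspring of I-1 (Gg) × I-2 (Gg), whose cross gives 1/4 GG : 1/2 Gg : 1/4 gg; conditioning on being unaffected, II-4 is GG with probability 1/3, Gg with probability 2/3.
II-3 is an unaffected offspring of I-1 (Gg) × I-2 (Gg), whose cross gives 1/4 GG : 1/2 Gg : 1/4 gg; conditioning on being unaffected, II-3 is GG with probability 1/3, Gg with probability 2/3.
Summing over parental genotype combinations, P(offspring is affected) = 4/9·1/4 = 1/9.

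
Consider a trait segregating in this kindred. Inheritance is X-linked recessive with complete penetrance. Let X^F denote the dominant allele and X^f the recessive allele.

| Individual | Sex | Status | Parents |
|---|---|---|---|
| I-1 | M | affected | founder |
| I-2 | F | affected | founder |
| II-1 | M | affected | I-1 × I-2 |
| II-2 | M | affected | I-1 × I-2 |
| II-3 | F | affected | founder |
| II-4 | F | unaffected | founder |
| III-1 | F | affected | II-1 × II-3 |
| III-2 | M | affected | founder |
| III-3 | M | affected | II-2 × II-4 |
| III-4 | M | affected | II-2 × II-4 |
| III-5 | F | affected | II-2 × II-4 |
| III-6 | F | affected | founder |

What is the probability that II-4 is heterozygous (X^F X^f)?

1

II-4 is unaffected so carries F and passed f to III-3 (X^f Y), so II-4 is X^F X^f, giving P(X^F X^f) = 1.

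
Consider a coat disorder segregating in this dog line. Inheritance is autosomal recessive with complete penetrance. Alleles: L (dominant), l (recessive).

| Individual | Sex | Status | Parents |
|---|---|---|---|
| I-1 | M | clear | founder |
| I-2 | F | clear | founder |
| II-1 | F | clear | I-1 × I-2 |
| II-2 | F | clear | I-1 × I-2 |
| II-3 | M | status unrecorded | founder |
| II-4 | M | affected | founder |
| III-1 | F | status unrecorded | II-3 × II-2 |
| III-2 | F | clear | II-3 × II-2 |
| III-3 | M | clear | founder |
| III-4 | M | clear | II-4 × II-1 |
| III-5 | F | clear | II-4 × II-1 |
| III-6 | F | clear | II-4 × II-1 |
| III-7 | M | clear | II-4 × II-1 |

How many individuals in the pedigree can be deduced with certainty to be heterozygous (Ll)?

4

Obligate heterozygotes: III-4 is clear so carries L and received l from II-4 (ll), so III-4 is Ll; III-5 is clear so carries L and received l from II-4 (ll), so III-5 is Ll; III-6 is clear so carries L and received l from II-4 (ll), so III-6 is Ll; III-7 is clear so carries L and received l from II-4 (ll), so III-7 is Ll.
Every other individual is either homozygous by phenotype or has at least one consistent homozygous assignment, so the count is 4.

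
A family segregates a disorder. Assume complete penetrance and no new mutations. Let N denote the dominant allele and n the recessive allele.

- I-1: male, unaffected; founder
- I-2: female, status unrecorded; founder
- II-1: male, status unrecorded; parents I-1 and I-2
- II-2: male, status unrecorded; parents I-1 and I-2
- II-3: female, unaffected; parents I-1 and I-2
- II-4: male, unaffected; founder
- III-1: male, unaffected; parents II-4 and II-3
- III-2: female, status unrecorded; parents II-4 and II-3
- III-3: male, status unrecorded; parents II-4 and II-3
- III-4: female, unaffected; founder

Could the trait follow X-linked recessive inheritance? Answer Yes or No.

A consistent assignment under X-linked recessive exists: I-1 X^N Y, I-2 X^N X^N, II-1 X^N Y, II-2 X^N Y, II-3 X^N X^N, II-4 X^N Y, III-1 X^N Y, III-2 X^N X^N, III-3 X^N Y, III-4 X^N X^N.
In this assignment every recorded phenotype matches its genotype and every non-founder's genotype is obtainable from its parents' genotypes, so the pedigree is consistent.

Yes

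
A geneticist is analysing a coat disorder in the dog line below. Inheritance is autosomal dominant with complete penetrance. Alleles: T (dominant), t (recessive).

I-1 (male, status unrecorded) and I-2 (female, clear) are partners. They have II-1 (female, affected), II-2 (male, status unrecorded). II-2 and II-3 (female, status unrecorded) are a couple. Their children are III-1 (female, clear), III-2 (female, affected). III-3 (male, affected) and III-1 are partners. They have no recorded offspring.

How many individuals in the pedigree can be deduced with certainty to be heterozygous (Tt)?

1

Obligate heterozygotes: II-1 is affected so carries T and received t from I-2 (tt), so II-1 is Tt.
Every other individual is either homozygous by phenotype or has at least one consistent homozygous assignment, so the count is 1.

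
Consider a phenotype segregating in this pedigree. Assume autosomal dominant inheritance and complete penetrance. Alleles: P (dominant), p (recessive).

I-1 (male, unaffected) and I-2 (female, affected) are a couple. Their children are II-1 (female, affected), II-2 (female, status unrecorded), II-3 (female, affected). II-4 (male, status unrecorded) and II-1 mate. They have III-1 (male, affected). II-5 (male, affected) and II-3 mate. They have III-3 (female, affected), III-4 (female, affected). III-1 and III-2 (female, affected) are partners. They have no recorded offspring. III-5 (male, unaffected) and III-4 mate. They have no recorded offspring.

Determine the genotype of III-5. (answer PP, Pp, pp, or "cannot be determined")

pp

III-5 is unaffected, so III-5 is pp.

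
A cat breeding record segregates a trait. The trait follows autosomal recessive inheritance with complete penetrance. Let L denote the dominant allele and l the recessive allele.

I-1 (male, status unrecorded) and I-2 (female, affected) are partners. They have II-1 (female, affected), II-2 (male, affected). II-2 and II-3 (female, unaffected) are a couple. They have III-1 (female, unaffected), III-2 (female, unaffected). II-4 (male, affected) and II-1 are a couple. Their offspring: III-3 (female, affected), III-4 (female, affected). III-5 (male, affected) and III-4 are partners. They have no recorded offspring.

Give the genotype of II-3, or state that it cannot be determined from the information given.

cannot be determined

II-3's phenotype allows LL or Ll, and no parent or child forces a single allele at both positions; consistent genotype assignments exist with II-3 as LL or Ll.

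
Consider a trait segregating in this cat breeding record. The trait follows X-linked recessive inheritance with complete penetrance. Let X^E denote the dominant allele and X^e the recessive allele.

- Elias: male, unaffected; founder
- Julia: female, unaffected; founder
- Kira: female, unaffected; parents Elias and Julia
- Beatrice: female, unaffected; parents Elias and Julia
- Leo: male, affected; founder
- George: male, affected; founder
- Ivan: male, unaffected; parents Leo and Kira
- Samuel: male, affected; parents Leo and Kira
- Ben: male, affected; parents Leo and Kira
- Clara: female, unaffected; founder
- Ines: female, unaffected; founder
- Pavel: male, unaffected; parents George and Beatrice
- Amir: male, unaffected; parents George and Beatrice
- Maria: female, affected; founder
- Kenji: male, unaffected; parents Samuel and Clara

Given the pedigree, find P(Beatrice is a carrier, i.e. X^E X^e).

1/5

Elias is unaffected, so Elias is X^E Y.
Julia is unaffected so carries E and passed e to Kira (X^E X^e, whose E came from Elias), so Julia is X^E X^e.
Their cross gives offspring ratios 1/2 X^E X^E : 1/2 X^E X^e. Conditioning on Beatrice being unaffected, P(X^E X^e) = 1/2 / 1 = 1/2 before taking Beatrice's own offspring into account.
George is affected, so George is X^e Y.
Now use Beatrice's offspring. Probability of each recorded status — unaffected son Pavel: 1/2 if Beatrice is X^E X^e, 1 if X^E X^E; unaffected son Amir: 1/2 if Beatrice is X^E X^e, 1 if X^E X^E.
Bayes: P(X^E X^e) = 1/2·1/4 / (1/2·1/4 + 1/2·1) = 1/5.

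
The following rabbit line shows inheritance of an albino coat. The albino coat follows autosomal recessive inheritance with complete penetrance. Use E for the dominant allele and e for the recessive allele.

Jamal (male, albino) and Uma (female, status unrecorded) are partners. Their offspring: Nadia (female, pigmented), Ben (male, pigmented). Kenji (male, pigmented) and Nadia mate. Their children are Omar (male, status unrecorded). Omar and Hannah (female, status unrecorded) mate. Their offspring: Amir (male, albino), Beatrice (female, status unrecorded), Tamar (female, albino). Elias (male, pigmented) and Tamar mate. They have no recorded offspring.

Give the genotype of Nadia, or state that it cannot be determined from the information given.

From phenotype alone, Nadia is EE or Ee.
Nadia is pigmented so carries E and received e from Jamal (ee), so Nadia is Ee.

Ee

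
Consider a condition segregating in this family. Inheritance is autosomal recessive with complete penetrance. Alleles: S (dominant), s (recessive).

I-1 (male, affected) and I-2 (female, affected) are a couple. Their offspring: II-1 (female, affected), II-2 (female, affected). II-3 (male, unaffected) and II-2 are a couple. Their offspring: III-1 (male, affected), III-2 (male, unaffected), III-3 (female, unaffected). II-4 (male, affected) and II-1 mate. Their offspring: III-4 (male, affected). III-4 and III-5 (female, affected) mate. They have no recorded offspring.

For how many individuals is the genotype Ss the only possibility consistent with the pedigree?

Obligate heterozygotes: II-3 is unaffected so carries S and passed s to III-1 (ss), so II-3 is Ss; III-2 is unaffected so carries S and received s from II-2 (ss), so III-2 is Ss; III-3 is unaffected so carries S and received s from II-2 (ss), so III-3 is Ss.
Every other individual is either homozygous by phenotype or has at least one consistent homozygous assignment, so the count is 3.

3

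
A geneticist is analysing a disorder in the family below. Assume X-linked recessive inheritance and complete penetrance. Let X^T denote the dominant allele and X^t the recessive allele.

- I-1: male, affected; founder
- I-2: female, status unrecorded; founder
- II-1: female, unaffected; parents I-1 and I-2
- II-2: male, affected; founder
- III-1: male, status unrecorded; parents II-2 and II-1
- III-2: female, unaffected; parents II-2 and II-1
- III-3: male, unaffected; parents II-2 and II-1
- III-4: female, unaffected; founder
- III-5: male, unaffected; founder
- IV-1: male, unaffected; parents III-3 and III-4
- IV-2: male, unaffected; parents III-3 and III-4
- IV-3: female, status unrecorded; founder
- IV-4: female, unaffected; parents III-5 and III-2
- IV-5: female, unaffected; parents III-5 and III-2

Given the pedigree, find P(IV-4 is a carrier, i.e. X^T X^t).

1/2

III-5 is unaffected, so III-5 is X^T Y.
III-2 is unaffected so carries T and received t from II-2 (X^t Y), so III-2 is X^T X^t.
Their cross gives offspring ratios 1/2 X^T X^T : 1/2 X^T X^t. Conditioning on IV-4 being unaffected, P(X^T X^t) = 1/2 / 1 = 1/2.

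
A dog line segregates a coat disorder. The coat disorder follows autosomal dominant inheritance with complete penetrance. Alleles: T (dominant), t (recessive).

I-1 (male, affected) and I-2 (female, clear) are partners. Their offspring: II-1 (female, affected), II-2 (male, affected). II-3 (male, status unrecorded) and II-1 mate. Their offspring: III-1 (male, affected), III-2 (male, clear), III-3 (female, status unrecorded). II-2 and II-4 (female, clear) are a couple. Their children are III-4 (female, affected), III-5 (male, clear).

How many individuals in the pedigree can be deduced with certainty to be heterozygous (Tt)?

Obligate heterozygotes: II-1 is affected so carries T and received t from I-2 (tt), so II-1 is Tt; II-2 is affected so carries T and received t from I-2 (tt), so II-2 is Tt; III-4 is affected so carries T and received t from II-4 (tt), so III-4 is Tt.
Every other individual is either homozygous by phenotype or has at least one consistent homozygous assignment, so the count is 3.

3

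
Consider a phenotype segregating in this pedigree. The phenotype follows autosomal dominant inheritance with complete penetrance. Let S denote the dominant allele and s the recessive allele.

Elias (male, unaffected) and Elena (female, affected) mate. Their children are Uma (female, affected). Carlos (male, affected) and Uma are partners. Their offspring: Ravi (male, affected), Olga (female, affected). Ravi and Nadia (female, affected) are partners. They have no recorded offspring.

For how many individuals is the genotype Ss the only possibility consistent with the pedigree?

Obligate heterozygotes: Uma is affected so carries S and received s from Elias (ss), so Uma is Ss.
Every other individual is either homozygous by phenotype or has at least one consistent homozygous assignment, so the count is 1.

1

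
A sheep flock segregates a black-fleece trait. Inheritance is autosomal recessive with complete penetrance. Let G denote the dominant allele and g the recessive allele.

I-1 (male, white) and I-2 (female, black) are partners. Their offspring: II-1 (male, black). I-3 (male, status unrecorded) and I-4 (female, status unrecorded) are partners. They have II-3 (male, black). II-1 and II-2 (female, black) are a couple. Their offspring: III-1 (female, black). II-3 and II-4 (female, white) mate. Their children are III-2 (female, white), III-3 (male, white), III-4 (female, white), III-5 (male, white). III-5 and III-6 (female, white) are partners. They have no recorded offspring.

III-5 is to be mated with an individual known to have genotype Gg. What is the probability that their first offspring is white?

III-5 is white so carries G and received g from II-3 (gg), so III-5 is Gg.
The cross gives 1/4 GG : 1/2 Gg : 1/4 gg, so P(offspring is white) = 3/4.

3/4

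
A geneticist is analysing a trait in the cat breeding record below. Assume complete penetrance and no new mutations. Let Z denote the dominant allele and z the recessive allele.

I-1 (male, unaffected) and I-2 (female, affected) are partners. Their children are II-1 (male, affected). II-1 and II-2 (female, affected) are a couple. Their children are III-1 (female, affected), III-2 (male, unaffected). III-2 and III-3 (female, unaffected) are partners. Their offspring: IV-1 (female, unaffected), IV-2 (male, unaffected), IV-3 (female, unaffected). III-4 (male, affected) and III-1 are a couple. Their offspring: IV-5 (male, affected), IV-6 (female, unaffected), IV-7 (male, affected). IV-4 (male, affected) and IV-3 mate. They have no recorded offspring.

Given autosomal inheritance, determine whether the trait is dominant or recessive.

II-1 and II-2 are both affected yet have an unaffected child III-2. Under a recessive model two affected parents are homozygous and every child would be affected, so the trait cannot be recessive.

dominant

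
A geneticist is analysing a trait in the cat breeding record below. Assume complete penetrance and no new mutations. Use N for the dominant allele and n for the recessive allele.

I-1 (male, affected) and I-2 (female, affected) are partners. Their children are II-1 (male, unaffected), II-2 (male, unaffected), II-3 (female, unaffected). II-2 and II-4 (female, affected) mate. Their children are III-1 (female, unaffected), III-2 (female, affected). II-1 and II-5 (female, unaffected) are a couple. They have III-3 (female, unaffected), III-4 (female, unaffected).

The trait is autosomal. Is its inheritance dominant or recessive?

dominant

I-1 and I-2 are both affected yet have an unaffected child II-1. Under a recessive model two affected parents are homozygous and every child would be affected, so the trait cannot be recessive.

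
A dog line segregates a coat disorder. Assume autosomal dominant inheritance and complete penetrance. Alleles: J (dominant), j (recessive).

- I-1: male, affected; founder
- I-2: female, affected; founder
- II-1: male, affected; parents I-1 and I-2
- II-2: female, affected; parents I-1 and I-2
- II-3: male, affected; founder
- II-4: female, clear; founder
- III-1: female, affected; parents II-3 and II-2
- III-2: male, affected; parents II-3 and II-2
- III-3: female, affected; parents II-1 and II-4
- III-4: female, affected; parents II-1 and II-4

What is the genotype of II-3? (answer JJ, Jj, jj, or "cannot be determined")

II-3's phenotype allows JJ or Jj, and no parent or child forces a single allele at both positions; consistent genotype assignments exist with II-3 as JJ or Jj.

cannot be determined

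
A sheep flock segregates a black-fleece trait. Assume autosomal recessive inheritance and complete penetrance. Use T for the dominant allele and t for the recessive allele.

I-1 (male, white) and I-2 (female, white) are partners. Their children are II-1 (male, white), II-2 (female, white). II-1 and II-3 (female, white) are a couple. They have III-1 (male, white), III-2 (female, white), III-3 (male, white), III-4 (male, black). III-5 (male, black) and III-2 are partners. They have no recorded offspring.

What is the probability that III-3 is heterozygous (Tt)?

II-1 is white so carries T and passed t to III-4 (tt), so II-1 is Tt.
II-3 is white so carries T and passed t to III-4 (tt), so II-3 is Tt.
Their cross gives offspring ratios 1/4 TT : 1/2 Tt : 1/4 tt. Conditioning on III-3 being white, P(Tt) = 1/2 / 3/4 = 2/3.

2/3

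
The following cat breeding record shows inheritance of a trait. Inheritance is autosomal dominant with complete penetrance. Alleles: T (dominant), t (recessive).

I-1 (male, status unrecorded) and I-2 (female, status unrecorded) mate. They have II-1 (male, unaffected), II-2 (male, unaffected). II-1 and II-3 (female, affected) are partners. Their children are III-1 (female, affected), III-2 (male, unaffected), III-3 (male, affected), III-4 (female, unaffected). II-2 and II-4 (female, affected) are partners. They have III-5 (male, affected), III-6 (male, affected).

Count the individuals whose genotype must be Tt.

Obligate heterozygotes: II-3 is affected so carries T and passed t to III-2 (tt), so II-3 is Tt; III-1 is affected so carries T and received t from II-1 (tt), so III-1 is Tt; III-3 is affected so carries T and received t from II-1 (tt), so III-3 is Tt; III-5 is affected so carries T and received t from II-2 (tt), so III-5 is Tt; III-6 is affected so carries T and received t from II-2 (tt), so III-6 is Tt.
Every other individual is either homozygous by phenotype or has at least one consistent homozygous assignment, so the count is 5.

5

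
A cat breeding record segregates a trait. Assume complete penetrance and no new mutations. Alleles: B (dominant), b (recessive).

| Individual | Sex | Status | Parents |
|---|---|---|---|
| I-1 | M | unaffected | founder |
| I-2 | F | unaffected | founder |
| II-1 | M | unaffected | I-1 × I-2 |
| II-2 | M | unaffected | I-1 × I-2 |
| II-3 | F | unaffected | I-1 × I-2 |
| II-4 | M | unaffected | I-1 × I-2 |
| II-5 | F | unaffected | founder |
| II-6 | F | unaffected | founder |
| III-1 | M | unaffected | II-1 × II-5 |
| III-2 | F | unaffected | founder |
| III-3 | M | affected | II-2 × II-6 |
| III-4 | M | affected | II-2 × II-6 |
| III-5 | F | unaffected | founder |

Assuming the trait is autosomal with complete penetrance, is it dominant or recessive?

recessive

II-2 and II-6 are both unaffected yet have an affected child III-3. Under dominance, an affected child requires at least one affected parent, so the trait cannot be dominant.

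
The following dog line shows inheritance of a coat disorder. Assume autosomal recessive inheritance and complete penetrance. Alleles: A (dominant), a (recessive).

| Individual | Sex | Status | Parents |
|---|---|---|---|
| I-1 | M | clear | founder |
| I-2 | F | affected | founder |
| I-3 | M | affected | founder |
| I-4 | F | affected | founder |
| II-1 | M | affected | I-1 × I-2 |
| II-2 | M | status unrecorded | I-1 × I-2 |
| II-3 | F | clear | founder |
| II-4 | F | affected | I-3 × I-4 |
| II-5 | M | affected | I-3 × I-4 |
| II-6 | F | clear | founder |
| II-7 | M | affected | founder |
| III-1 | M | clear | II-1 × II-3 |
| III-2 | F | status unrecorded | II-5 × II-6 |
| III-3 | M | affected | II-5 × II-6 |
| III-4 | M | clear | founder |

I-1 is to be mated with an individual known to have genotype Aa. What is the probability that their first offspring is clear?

I-1 is clear so carries A and passed a to II-1 (aa), so I-1 is Aa.
The cross gives 1/4 AA : 1/2 Aa : 1/4 aa, so P(offspring is clear) = 3/4.

3/4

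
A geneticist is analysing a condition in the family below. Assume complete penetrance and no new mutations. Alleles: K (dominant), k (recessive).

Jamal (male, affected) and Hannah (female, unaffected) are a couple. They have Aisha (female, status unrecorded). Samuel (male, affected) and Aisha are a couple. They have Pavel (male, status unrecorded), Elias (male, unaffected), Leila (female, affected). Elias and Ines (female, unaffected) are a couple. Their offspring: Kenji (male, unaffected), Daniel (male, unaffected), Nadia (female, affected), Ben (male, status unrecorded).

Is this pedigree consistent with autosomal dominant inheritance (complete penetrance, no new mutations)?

No

Under autosomal dominant, Nadia (affected, female) cannot arise from Elias (unaffected) × Ines (unaffected).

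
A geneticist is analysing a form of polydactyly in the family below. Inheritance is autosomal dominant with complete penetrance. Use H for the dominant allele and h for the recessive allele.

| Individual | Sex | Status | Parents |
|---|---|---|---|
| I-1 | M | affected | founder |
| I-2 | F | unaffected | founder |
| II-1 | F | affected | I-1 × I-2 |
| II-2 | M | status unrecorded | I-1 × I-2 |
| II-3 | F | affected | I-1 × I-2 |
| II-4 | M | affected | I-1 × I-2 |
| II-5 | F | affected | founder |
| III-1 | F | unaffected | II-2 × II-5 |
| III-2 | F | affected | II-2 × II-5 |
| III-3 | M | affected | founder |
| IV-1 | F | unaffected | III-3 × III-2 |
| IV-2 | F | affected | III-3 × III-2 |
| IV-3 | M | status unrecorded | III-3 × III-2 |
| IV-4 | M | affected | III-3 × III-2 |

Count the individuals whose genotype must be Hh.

6

Obligate heterozygotes: II-1 is affected so carries H and received h from I-2 (hh), so II-1 is Hh; II-3 is affected so carries H and received h from I-2 (hh), so II-3 is Hh; II-4 is affected so carries H and received h from I-2 (hh), so II-4 is Hh; II-5 is affected so carries H and passed h to III-1 (hh), so II-5 is Hh; III-2 is affected so carries H and passed h to IV-1 (hh), so III-2 is Hh; III-3 is affected so carries H and passed h to IV-1 (hh), so III-3 is Hh.
Every other individual is either homozygous by phenotype or has at least one consistent homozygous assignment, so the count is 6.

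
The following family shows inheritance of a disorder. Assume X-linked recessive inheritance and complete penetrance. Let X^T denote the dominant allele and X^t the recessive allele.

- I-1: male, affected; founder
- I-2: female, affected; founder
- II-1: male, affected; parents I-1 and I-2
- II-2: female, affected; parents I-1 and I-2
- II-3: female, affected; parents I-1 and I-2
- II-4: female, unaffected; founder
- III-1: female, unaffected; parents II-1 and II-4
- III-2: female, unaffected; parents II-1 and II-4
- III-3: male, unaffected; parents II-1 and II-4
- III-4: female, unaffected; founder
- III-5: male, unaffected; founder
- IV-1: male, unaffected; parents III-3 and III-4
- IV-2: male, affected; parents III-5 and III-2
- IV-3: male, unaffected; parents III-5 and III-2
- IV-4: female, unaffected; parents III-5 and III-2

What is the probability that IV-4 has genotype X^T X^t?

1/2

III-5 is unaffected, so III-5 is X^T Y.
III-2 is unaffected so carries T and received t from II-1 (X^t Y), so III-2 is X^T X^t.
Their cross gives offspring ratios 1/2 X^T X^T : 1/2 X^T X^t. Conditioning on IV-4 being unaffected, P(X^T X^t) = 1/2 / 1 = 1/2.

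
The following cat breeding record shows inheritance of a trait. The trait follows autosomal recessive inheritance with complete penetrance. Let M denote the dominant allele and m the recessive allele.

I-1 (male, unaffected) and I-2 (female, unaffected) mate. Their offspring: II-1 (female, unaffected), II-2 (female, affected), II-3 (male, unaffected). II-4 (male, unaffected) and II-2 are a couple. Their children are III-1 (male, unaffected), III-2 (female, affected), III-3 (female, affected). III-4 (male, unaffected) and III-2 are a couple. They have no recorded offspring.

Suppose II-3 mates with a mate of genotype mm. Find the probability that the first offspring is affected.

I-1 is unaffected so carries M and passed m to II-2 (mm), so I-1 is Mm.
I-2 is unaffected so carries M and passed m to II-2 (mm), so I-2 is Mm.
II-3 is an unaffected offspring of I-1 (Mm) × I-2 (Mm), whose cross gives 1/4 MM : 1/2 Mm : 1/4 mm; conditioning on being unaffected, II-3 is MM with probability 1/3, Mm with probability 2/3.
Summing over parental genotype combinations, P(offspring is affected) = 2/3·1/2 = 1/3.

1/3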